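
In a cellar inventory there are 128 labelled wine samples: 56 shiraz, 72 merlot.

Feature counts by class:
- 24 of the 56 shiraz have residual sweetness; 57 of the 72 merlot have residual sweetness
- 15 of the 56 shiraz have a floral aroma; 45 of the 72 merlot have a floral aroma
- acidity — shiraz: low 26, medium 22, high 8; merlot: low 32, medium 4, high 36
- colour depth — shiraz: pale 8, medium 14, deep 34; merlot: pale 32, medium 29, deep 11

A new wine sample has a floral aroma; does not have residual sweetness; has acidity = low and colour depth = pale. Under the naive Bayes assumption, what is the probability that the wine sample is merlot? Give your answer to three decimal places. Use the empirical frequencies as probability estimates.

shiraz: (56/128) × (32/56) × (15/56) × (26/56) × (8/56) ≈ 0.00444151
merlot: (72/128) × (15/72) × (45/72) × (32/72) × (32/72) ≈ 0.0144676
P(merlot | x) = 0.0144676 / 0.01890911 ≈ 0.765

0.765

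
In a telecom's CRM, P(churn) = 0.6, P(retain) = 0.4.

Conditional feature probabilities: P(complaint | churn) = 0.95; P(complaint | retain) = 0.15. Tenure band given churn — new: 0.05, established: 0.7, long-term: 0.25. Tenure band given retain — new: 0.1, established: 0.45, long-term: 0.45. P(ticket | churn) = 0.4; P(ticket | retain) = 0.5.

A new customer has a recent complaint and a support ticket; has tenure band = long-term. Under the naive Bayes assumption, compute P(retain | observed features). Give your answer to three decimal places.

0.191

churn: 0.6 × 0.95 × 0.25 × 0.4 = 0.057
retain: 0.4 × 0.15 × 0.45 × 0.5 = 0.0135
P(retain | x) = 0.0135 / 0.0705 ≈ 0.191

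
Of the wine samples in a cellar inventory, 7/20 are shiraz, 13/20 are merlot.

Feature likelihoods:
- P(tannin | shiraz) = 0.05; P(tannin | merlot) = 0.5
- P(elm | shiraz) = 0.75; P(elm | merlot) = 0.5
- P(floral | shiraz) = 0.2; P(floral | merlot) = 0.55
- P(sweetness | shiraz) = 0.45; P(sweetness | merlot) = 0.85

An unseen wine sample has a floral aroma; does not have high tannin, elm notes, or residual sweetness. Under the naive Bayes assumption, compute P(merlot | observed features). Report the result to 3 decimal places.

shiraz: 0.35 × (1−0.05) × (1−0.75) × 0.2 × (1−0.45) = 0.00914375
merlot: 0.65 × (1−0.5) × (1−0.5) × 0.55 × (1−0.85) = 0.01340625
P(merlot | x) = 0.01340625 / 0.02255 ≈ 0.595

0.595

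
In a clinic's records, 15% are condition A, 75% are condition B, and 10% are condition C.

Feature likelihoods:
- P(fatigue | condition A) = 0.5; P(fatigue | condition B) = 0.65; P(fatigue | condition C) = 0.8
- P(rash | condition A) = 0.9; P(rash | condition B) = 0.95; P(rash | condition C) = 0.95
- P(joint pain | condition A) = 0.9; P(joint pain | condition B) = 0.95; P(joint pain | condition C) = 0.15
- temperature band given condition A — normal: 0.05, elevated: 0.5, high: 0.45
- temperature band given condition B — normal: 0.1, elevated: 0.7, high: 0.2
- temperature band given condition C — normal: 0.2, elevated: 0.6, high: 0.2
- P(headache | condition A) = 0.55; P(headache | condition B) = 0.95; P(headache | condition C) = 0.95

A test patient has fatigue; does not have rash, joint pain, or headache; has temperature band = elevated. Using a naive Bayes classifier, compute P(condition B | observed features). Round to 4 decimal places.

0.1361

condition A: 0.15 × 0.5 × (1−0.9) × (1−0.9) × 0.5 × (1−0.55) = 0.00016875
condition B: 0.75 × 0.65 × (1−0.95) × (1−0.95) × 0.7 × (1−0.95) = 0.00004265625
condition C: 0.1 × 0.8 × (1−0.95) × (1−0.15) × 0.6 × (1−0.95) = 0.000102
P(condition B | x) = 0.00004265625 / 0.00031340625 ≈ 0.1361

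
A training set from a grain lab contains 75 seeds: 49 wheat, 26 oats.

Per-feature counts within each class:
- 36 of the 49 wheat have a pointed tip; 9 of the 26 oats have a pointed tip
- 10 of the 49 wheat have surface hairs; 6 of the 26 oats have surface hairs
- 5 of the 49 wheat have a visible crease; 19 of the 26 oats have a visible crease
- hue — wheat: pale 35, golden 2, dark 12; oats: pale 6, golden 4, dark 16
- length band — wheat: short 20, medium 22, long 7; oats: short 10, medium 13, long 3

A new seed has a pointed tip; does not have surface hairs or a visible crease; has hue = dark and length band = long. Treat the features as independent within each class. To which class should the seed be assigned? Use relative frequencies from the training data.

wheat

wheat: (49/75) × (36/49) × (39/49) × (44/49) × (12/49) × (7/49) ≈ 0.012002
oats: (26/75) × (9/26) × (20/26) × (7/26) × (16/26) × (3/26) ≈ 0.00176464
Highest score → wheat.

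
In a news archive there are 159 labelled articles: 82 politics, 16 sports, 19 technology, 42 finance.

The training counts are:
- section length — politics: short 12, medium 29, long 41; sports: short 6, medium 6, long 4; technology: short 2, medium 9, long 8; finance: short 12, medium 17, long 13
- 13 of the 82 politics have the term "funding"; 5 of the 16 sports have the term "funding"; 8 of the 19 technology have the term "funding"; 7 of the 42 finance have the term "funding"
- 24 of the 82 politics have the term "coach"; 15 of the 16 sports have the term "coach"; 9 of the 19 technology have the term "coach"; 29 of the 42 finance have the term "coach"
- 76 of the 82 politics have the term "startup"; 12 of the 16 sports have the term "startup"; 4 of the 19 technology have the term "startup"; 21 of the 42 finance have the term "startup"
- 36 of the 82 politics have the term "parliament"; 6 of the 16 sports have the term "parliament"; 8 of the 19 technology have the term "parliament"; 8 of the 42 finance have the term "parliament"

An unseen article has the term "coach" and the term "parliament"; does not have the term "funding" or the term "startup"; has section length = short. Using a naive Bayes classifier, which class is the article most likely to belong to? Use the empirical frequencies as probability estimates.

politics: (82/159) × (12/82) × (69/82) × (24/82) × (6/82) × (36/82) ≈ 0.000597094
sports: (16/159) × (6/16) × (11/16) × (15/16) × (4/16) × (6/16) ≈ 0.00228018
technology: (19/159) × (2/19) × (11/19) × (9/19) × (15/19) × (8/19) ≈ 0.00114666
finance: (42/159) × (12/42) × (35/42) × (29/42) × (21/42) × (8/42) ≈ 0.00413583
Highest score → finance.

finance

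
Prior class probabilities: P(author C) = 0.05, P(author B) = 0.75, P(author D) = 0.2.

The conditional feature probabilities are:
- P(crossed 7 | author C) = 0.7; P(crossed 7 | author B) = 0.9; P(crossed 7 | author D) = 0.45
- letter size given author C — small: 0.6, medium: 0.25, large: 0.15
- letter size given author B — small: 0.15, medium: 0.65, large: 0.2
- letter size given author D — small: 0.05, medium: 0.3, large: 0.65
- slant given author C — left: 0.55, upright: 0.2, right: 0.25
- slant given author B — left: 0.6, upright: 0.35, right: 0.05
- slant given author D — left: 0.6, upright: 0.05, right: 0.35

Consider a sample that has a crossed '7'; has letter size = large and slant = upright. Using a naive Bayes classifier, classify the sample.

author C: 0.05 × 0.7 × 0.15 × 0.2 = 0.00105
author B: 0.75 × 0.9 × 0.2 × 0.35 = 0.04725
author D: 0.2 × 0.45 × 0.65 × 0.05 = 0.002925
Highest score → author B.

author B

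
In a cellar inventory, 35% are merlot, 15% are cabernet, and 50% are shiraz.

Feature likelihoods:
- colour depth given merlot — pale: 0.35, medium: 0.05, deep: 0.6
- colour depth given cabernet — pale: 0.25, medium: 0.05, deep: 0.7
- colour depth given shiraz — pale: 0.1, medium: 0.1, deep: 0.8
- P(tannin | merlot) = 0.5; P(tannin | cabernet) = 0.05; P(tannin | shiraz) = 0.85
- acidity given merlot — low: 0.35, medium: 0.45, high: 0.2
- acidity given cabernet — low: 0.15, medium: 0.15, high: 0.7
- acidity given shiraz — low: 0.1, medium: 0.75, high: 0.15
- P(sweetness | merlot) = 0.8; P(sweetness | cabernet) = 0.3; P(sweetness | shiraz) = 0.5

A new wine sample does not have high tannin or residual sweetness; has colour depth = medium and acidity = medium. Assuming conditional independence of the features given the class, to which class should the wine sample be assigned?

merlot: 0.35 × 0.05 × (1−0.5) × 0.45 × (1−0.8) = 0.0007875
cabernet: 0.15 × 0.05 × (1−0.05) × 0.15 × (1−0.3) = 0.000748125
shiraz: 0.5 × 0.1 × (1−0.85) × 0.75 × (1−0.5) = 0.0028125
Highest score → shiraz.

shiraz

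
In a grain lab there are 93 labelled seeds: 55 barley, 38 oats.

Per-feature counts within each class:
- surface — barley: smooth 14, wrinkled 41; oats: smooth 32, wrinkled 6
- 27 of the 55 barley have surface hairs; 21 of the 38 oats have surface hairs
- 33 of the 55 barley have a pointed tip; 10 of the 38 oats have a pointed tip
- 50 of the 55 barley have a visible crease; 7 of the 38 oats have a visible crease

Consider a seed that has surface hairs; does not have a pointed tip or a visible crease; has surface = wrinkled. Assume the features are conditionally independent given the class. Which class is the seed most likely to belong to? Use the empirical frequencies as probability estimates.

barley: (55/93) × (41/55) × (27/55) × (22/55) × (5/55) ≈ 0.0078699
oats: (38/93) × (6/38) × (21/38) × (28/38) × (31/38) ≈ 0.0214317
Highest score → oats.

oats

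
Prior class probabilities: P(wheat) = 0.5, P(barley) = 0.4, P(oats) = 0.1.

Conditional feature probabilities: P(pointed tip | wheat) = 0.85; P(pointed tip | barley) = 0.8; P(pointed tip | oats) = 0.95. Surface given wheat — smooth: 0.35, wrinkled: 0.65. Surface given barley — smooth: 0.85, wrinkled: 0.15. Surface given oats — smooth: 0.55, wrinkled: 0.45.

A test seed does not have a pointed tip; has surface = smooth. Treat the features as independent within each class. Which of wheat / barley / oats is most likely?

wheat: 0.5 × (1−0.85) × 0.35 = 0.02625
barley: 0.4 × (1−0.8) × 0.85 = 0.068
oats: 0.1 × (1−0.95) × 0.55 = 0.00275
Highest score → barley.

barley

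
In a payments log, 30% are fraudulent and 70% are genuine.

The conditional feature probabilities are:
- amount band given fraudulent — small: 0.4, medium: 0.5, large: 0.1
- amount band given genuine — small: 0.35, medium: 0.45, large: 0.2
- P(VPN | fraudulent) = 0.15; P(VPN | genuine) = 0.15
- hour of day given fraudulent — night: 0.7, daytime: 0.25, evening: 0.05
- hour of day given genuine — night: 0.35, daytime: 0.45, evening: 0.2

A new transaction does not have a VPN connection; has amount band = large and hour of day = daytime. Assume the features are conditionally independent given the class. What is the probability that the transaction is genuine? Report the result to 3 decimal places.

0.894

fraudulent: 0.3 × 0.1 × (1−0.15) × 0.25 = 0.006375
genuine: 0.7 × 0.2 × (1−0.15) × 0.45 = 0.05355
P(genuine | x) = 0.05355 / 0.059925 ≈ 0.894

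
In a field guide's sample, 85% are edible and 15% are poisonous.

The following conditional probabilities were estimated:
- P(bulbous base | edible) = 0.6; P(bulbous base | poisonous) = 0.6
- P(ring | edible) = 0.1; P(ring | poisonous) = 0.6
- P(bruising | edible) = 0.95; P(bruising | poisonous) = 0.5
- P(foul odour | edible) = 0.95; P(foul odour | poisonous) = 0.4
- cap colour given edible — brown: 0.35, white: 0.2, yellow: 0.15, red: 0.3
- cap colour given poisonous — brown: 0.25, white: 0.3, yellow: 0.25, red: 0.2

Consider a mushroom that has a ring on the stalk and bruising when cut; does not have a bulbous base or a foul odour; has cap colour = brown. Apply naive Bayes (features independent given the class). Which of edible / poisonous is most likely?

poisonous

edible: 0.85 × (1−0.6) × 0.1 × 0.95 × (1−0.95) × 0.35 = 0.00056525
poisonous: 0.15 × (1−0.6) × 0.6 × 0.5 × (1−0.4) × 0.25 = 0.0027
Highest score → poisonous.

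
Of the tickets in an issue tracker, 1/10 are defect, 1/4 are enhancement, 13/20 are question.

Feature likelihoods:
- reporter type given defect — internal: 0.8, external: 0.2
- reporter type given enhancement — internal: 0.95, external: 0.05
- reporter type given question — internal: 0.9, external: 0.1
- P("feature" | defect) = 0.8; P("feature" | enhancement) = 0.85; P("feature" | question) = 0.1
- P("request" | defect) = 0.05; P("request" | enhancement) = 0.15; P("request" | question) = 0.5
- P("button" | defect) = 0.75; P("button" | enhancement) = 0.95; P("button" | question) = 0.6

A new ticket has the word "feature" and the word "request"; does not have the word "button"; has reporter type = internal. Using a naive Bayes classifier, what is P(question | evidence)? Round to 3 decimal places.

0.835

defect: 0.1 × 0.8 × 0.8 × 0.05 × (1−0.75) = 0.0008
enhancement: 0.25 × 0.95 × 0.85 × 0.15 × (1−0.95) = 0.0015140625
question: 0.65 × 0.9 × 0.1 × 0.5 × (1−0.6) = 0.0117
P(question | x) = 0.0117 / 0.0140140625 ≈ 0.835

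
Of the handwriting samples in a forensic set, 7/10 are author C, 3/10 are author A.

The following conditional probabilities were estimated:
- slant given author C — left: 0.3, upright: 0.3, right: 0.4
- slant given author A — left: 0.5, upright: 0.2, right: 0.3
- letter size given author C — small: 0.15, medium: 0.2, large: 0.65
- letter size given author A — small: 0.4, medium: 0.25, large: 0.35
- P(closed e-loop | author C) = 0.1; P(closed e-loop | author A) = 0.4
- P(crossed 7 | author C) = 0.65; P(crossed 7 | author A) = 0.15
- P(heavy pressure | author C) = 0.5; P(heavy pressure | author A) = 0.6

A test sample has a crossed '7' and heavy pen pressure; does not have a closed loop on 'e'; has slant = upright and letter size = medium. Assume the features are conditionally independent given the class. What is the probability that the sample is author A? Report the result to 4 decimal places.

0.0619

author C: 0.7 × 0.3 × 0.2 × (1−0.1) × 0.65 × 0.5 = 0.012285
author A: 0.3 × 0.2 × 0.25 × (1−0.4) × 0.15 × 0.6 = 0.00081
P(author A | x) = 0.00081 / 0.013095 ≈ 0.0619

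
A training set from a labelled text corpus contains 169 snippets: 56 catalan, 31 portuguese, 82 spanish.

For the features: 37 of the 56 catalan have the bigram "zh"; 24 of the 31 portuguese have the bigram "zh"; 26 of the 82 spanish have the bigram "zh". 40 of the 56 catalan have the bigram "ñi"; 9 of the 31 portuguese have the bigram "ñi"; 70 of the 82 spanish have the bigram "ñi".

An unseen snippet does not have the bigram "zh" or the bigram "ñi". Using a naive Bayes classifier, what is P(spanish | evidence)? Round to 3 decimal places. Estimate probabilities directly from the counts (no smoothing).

0.441

catalan: (56/169) × (19/56) × (16/56) ≈ 0.0321217
portuguese: (31/169) × (7/31) × (22/31) ≈ 0.0293949
spanish: (82/169) × (56/82) × (12/82) ≈ 0.0484918
P(spanish | x) = 0.0484918 / 0.1100084 ≈ 0.441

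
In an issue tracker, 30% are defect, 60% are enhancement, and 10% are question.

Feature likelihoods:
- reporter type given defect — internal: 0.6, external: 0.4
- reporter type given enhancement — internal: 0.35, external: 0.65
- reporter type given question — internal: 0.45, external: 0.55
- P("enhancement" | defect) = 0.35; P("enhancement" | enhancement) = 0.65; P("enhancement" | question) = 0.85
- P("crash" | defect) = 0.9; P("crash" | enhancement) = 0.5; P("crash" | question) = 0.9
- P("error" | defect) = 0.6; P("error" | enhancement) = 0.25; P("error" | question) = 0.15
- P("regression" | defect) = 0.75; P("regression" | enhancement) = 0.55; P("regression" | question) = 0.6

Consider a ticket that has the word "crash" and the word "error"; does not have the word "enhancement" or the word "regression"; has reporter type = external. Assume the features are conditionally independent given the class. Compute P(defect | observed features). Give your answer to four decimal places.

0.5645

defect: 0.3 × 0.4 × (1−0.35) × 0.9 × 0.6 × (1−0.75) = 0.01053
enhancement: 0.6 × 0.65 × (1−0.65) × 0.5 × 0.25 × (1−0.55) = 0.007678125
question: 0.1 × 0.55 × (1−0.85) × 0.9 × 0.15 × (1−0.6) = 0.0004455
P(defect | x) = 0.01053 / 0.018653625 ≈ 0.5645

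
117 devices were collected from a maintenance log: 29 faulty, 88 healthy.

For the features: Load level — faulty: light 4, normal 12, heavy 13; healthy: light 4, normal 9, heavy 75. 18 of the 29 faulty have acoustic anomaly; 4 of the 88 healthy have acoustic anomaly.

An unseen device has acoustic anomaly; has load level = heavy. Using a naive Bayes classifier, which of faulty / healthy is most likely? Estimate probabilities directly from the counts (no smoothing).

faulty

faulty: (29/117) × (13/29) × (18/29) ≈ 0.0689655
healthy: (88/117) × (75/88) × (4/88) ≈ 0.0291375
Highest score → faulty.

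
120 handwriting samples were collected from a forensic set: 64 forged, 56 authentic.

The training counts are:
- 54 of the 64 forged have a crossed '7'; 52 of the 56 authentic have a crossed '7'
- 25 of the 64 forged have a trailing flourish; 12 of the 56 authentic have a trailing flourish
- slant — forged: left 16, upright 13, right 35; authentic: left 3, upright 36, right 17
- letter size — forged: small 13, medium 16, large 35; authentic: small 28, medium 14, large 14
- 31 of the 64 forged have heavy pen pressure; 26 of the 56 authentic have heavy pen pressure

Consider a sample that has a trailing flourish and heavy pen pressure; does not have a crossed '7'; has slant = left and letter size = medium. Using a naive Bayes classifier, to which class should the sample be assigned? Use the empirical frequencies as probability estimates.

forged

forged: (64/120) × (10/64) × (25/64) × (16/64) × (16/64) × (31/64) ≈ 0.000985463
authentic: (56/120) × (4/56) × (12/56) × (3/56) × (14/56) × (26/56) ≈ 0.0000444151
Highest score → forged.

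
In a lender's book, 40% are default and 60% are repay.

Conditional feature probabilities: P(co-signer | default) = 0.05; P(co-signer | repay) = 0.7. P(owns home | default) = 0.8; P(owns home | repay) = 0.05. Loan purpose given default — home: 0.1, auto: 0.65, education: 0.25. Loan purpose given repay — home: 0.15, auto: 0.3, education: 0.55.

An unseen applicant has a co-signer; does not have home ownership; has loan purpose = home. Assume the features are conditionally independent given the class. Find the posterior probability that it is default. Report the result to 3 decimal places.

0.007

default: 0.4 × 0.05 × (1−0.8) × 0.1 = 0.0004
repay: 0.6 × 0.7 × (1−0.05) × 0.15 = 0.05985
P(default | x) = 0.0004 / 0.06025 ≈ 0.007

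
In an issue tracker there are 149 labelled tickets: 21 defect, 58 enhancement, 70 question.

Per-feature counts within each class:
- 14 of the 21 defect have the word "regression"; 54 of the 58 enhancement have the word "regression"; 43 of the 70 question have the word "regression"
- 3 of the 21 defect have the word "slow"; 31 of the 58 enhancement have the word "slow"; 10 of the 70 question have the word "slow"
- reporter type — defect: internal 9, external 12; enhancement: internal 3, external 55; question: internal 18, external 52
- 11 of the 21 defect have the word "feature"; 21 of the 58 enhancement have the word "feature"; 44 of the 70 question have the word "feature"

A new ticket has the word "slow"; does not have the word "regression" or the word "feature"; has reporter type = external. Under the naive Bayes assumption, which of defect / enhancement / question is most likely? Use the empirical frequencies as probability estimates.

defect: (21/149) × (7/21) × (3/21) × (12/21) × (10/21) ≈ 0.00182623
enhancement: (58/149) × (4/58) × (31/58) × (55/58) × (37/58) ≈ 0.00867992
question: (70/149) × (27/70) × (10/70) × (52/70) × (26/70) ≈ 0.00714266
Highest score → enhancement.

enhancement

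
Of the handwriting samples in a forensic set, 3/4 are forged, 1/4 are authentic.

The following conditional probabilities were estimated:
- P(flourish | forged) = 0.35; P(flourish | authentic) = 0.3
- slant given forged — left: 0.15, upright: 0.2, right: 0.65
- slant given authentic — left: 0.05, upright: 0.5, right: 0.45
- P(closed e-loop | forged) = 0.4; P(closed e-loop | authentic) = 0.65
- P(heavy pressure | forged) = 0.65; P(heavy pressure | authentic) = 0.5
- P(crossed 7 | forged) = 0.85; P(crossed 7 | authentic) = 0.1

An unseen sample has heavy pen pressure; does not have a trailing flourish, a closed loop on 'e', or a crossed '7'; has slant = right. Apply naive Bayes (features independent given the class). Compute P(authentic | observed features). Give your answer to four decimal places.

forged: 0.75 × (1−0.35) × 0.65 × (1−0.4) × 0.65 × (1−0.85) = 0.0185371875
authentic: 0.25 × (1−0.3) × 0.45 × (1−0.65) × 0.5 × (1−0.1) = 0.012403125
P(authentic | x) = 0.012403125 / 0.0309403125 ≈ 0.4009

0.4009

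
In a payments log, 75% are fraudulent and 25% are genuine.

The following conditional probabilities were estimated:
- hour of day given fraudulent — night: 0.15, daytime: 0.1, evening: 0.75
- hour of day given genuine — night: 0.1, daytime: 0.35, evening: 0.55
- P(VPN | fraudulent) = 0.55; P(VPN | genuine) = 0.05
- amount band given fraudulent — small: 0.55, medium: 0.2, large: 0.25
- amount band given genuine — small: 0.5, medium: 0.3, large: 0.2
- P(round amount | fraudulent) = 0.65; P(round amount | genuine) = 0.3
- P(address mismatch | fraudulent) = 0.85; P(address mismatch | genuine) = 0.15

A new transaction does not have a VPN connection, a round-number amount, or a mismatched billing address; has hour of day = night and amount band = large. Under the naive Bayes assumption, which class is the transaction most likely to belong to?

fraudulent: 0.75 × 0.15 × (1−0.55) × 0.25 × (1−0.65) × (1−0.85) = 0.000664453125
genuine: 0.25 × 0.1 × (1−0.05) × 0.2 × (1−0.3) × (1−0.15) = 0.00282625
Highest score → genuine.

genuine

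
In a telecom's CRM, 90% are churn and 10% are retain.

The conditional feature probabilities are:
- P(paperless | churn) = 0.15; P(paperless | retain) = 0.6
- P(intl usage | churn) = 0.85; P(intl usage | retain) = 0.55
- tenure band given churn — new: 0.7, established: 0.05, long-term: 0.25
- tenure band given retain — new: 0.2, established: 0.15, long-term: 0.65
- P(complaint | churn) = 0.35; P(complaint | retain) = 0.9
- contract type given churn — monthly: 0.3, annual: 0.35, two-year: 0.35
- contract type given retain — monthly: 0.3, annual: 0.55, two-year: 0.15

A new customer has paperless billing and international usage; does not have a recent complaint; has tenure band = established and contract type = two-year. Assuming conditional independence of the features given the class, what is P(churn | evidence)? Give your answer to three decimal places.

churn: 0.9 × 0.15 × 0.85 × 0.05 × (1−0.35) × 0.35 = 0.00130528125
retain: 0.1 × 0.6 × 0.55 × 0.15 × (1−0.9) × 0.15 = 0.00007425
P(churn | x) = 0.00130528125 / 0.00137953125 ≈ 0.946

0.946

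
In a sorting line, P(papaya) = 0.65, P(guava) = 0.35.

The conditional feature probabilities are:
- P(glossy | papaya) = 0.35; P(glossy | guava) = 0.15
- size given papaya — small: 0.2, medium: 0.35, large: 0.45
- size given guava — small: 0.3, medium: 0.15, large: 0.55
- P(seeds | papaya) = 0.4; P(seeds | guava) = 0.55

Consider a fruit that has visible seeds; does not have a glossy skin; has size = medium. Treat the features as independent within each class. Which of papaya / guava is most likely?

papaya: 0.65 × (1−0.35) × 0.35 × 0.4 = 0.05915
guava: 0.35 × (1−0.15) × 0.15 × 0.55 = 0.02454375
Highest score → papaya.

papaya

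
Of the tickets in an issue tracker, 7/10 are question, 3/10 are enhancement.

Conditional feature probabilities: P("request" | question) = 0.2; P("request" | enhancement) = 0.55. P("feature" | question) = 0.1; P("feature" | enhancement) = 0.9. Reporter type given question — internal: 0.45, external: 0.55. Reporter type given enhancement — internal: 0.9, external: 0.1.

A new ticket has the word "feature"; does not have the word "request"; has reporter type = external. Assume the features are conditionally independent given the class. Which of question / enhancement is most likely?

question: 0.7 × (1−0.2) × 0.1 × 0.55 = 0.0308
enhancement: 0.3 × (1−0.55) × 0.9 × 0.1 = 0.01215
Highest score → question.

question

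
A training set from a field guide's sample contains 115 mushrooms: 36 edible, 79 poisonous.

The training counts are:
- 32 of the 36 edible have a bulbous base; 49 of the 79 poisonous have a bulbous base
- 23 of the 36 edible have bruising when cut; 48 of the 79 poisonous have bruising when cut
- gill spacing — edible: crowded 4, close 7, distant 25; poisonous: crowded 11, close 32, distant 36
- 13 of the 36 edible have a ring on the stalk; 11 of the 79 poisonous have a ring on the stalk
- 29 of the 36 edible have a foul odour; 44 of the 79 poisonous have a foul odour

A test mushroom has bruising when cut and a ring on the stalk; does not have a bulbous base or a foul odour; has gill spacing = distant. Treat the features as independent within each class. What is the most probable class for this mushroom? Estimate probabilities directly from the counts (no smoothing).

edible: (36/115) × (4/36) × (23/36) × (25/36) × (13/36) × (7/36) ≈ 0.00108358
poisonous: (79/115) × (30/79) × (48/79) × (36/79) × (11/79) × (35/79) ≈ 0.00445574
Highest score → poisonous.

poisonous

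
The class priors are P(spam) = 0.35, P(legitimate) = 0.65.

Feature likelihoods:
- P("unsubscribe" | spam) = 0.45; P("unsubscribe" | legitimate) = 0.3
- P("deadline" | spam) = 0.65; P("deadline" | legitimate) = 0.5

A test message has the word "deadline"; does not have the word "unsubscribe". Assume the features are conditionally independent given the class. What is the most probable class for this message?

legitimate

spam: 0.35 × (1−0.45) × 0.65 = 0.125125
legitimate: 0.65 × (1−0.3) × 0.5 = 0.2275
Highest score → legitimate.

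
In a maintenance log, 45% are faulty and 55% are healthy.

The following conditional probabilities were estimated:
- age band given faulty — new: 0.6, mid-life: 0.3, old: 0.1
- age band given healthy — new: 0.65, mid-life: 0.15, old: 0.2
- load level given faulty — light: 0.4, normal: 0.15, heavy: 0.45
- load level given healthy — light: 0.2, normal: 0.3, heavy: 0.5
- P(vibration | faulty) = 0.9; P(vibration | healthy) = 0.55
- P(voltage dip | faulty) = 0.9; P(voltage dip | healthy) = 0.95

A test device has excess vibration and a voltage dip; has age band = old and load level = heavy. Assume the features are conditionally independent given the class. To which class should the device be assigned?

healthy

faulty: 0.45 × 0.1 × 0.45 × 0.9 × 0.9 = 0.0164025
healthy: 0.55 × 0.2 × 0.5 × 0.55 × 0.95 = 0.0287375
Highest score → healthy.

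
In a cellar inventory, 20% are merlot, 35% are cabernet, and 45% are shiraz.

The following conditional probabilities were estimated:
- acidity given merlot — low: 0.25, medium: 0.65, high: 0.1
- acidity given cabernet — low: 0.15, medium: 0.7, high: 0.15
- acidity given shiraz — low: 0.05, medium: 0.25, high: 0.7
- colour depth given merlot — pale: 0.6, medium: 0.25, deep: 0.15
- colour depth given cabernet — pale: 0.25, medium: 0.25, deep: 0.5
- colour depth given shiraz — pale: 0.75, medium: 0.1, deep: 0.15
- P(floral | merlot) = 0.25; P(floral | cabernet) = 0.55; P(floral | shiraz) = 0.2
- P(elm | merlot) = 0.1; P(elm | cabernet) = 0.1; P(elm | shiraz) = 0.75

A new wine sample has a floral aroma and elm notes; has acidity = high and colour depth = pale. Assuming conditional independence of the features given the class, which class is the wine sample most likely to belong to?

shiraz

merlot: 0.2 × 0.1 × 0.6 × 0.25 × 0.1 = 0.0003
cabernet: 0.35 × 0.15 × 0.25 × 0.55 × 0.1 = 0.000721875
shiraz: 0.45 × 0.7 × 0.75 × 0.2 × 0.75 = 0.0354375
Highest score → shiraz.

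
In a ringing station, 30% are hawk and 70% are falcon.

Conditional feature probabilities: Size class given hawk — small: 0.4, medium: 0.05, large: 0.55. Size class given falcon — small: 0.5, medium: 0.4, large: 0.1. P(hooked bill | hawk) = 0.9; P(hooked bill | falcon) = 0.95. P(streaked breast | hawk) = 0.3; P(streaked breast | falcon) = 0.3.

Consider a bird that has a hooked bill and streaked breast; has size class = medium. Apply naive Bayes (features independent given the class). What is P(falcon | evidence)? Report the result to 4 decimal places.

hawk: 0.3 × 0.05 × 0.9 × 0.3 = 0.00405
falcon: 0.7 × 0.4 × 0.95 × 0.3 = 0.0798
P(falcon | x) = 0.0798 / 0.08385 ≈ 0.9517

0.9517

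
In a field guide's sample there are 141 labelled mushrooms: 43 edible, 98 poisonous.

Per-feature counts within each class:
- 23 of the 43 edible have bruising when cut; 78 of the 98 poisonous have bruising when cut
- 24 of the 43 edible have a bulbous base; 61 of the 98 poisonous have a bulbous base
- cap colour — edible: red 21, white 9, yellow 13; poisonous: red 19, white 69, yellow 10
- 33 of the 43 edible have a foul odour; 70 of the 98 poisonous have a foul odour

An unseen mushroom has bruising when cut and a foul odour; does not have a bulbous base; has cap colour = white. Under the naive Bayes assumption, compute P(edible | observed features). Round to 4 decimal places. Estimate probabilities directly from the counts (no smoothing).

edible: (43/141) × (23/43) × (19/43) × (9/43) × (33/43) ≈ 0.0115775
poisonous: (98/141) × (78/98) × (37/98) × (69/98) × (70/98) ≈ 0.105038
P(edible | x) = 0.0115775 / 0.1166155 ≈ 0.0993

0.0993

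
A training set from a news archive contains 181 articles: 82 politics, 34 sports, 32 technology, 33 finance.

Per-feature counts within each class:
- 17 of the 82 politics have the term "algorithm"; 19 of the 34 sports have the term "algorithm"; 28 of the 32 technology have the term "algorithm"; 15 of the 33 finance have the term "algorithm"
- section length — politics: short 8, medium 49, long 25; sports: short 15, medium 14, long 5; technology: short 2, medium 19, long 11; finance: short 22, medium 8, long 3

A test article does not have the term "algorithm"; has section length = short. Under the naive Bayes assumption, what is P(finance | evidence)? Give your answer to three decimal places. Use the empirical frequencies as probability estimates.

politics: (82/181) × (65/82) × (8/82) ≈ 0.0350357
sports: (34/181) × (15/34) × (15/34) ≈ 0.0365616
technology: (32/181) × (4/32) × (2/32) ≈ 0.00138122
finance: (33/181) × (18/33) × (22/33) ≈ 0.0662983
P(finance | x) = 0.0662983 / 0.13927682 ≈ 0.476

0.476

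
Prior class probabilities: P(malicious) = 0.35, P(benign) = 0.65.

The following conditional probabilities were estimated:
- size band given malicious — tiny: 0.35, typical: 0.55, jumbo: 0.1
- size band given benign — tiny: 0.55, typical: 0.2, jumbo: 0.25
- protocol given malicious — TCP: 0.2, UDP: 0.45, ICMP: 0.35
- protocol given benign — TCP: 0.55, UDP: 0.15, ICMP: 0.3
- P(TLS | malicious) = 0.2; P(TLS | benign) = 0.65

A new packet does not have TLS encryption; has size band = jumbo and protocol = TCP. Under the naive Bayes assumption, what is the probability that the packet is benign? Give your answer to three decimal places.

0.848

malicious: 0.35 × 0.1 × 0.2 × (1−0.2) = 0.0056
benign: 0.65 × 0.25 × 0.55 × (1−0.65) = 0.03128125
P(benign | x) = 0.03128125 / 0.03688125 ≈ 0.848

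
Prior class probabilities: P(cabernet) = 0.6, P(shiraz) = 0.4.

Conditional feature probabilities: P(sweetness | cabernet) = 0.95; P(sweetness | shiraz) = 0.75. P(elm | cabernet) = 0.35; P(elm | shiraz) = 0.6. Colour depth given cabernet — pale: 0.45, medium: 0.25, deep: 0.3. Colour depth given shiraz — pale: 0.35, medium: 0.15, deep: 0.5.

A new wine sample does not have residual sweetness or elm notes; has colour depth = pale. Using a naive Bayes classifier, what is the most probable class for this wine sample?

cabernet: 0.6 × (1−0.95) × (1−0.35) × 0.45 = 0.008775
shiraz: 0.4 × (1−0.75) × (1−0.6) × 0.35 = 0.014
Highest score → shiraz.

shiraz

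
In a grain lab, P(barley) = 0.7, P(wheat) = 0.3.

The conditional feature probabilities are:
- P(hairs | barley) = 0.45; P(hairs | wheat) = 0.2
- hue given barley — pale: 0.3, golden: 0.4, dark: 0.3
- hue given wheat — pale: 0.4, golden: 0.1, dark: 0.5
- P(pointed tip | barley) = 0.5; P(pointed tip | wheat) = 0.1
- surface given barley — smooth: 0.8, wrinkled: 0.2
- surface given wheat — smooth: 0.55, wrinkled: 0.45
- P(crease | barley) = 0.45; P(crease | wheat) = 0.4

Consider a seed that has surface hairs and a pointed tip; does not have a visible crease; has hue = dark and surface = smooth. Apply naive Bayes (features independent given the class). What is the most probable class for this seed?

barley: 0.7 × 0.45 × 0.3 × 0.5 × 0.8 × (1−0.45) = 0.02079
wheat: 0.3 × 0.2 × 0.5 × 0.1 × 0.55 × (1−0.4) = 0.00099
Highest score → barley.

barley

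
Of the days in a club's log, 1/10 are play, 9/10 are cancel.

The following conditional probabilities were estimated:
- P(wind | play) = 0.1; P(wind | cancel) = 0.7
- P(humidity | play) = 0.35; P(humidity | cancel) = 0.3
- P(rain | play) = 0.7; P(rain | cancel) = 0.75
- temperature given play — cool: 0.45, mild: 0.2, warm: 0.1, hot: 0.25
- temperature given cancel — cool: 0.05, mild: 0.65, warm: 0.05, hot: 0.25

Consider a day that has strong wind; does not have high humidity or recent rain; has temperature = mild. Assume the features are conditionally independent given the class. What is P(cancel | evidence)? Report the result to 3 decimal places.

0.995

play: 0.1 × 0.1 × (1−0.35) × (1−0.7) × 0.2 = 0.00039
cancel: 0.9 × 0.7 × (1−0.3) × (1−0.75) × 0.65 = 0.0716625
P(cancel | x) = 0.0716625 / 0.0720525 ≈ 0.995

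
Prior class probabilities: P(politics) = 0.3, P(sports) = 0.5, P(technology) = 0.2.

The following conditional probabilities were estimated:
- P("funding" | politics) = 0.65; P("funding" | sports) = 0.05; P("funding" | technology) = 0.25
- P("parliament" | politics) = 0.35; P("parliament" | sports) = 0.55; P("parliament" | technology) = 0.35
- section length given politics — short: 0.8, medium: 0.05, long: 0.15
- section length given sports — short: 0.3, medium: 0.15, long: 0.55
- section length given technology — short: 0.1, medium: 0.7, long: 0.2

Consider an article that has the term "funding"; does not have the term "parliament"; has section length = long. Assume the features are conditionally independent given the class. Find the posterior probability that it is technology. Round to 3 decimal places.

politics: 0.3 × 0.65 × (1−0.35) × 0.15 = 0.0190125
sports: 0.5 × 0.05 × (1−0.55) × 0.55 = 0.0061875
technology: 0.2 × 0.25 × (1−0.35) × 0.2 = 0.0065
P(technology | x) = 0.0065 / 0.0317 ≈ 0.205

0.205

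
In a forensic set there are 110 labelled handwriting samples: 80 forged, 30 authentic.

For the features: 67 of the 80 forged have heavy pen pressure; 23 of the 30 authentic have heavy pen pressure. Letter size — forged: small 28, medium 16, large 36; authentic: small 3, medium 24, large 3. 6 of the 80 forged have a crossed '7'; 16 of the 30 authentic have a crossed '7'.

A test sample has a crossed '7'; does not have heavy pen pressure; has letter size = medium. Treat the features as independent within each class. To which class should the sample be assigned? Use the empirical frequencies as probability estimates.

forged: (80/110) × (13/80) × (16/80) × (6/80) ≈ 0.00177273
authentic: (30/110) × (7/30) × (24/30) × (16/30) ≈ 0.0271515
Highest score → authentic.

authentic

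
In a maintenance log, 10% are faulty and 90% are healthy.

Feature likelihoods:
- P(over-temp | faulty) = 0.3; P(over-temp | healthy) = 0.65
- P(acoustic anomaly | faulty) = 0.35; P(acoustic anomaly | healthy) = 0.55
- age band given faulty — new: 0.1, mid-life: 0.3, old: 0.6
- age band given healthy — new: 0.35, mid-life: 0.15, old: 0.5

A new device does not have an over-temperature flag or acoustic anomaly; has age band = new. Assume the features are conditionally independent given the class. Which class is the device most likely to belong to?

healthy

faulty: 0.1 × (1−0.3) × (1−0.35) × 0.1 = 0.00455
healthy: 0.9 × (1−0.65) × (1−0.55) × 0.35 = 0.0496125
Highest score → healthy.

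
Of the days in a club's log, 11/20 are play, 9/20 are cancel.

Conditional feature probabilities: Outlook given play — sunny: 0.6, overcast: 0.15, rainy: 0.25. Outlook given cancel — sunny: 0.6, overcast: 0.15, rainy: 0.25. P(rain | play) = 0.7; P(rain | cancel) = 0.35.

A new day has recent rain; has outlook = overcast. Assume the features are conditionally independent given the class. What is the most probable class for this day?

play

play: 0.55 × 0.15 × 0.7 = 0.05775
cancel: 0.45 × 0.15 × 0.35 = 0.023625
Highest score → play.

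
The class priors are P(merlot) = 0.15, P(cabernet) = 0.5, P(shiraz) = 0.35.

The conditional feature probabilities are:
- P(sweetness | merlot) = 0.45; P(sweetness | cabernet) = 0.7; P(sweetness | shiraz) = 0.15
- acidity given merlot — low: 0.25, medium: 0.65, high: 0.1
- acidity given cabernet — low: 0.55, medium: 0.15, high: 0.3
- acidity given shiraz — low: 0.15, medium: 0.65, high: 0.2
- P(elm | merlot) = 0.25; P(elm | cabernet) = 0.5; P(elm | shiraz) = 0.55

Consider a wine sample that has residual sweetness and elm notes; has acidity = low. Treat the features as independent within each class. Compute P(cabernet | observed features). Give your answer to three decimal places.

0.918

merlot: 0.15 × 0.45 × 0.25 × 0.25 = 0.00421875
cabernet: 0.5 × 0.7 × 0.55 × 0.5 = 0.09625
shiraz: 0.35 × 0.15 × 0.15 × 0.55 = 0.00433125
P(cabernet | x) = 0.09625 / 0.1048 ≈ 0.918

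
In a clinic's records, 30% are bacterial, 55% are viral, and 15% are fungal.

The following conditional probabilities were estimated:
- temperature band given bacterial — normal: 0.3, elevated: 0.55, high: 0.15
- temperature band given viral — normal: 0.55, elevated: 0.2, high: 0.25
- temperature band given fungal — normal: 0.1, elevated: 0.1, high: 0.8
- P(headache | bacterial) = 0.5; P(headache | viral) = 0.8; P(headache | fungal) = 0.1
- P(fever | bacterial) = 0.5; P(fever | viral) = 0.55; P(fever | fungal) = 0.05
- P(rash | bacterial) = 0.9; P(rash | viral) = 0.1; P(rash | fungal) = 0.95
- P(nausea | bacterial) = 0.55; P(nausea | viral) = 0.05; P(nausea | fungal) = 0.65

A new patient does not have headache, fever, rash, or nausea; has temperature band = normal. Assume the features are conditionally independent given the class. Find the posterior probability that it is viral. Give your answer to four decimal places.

0.9495

bacterial: 0.3 × 0.3 × (1−0.5) × (1−0.5) × (1−0.9) × (1−0.55) = 0.0010125
viral: 0.55 × 0.55 × (1−0.8) × (1−0.55) × (1−0.1) × (1−0.05) = 0.023277375
fungal: 0.15 × 0.1 × (1−0.1) × (1−0.05) × (1−0.95) × (1−0.65) = 0.0002244375
P(viral | x) = 0.023277375 / 0.0245143125 ≈ 0.9495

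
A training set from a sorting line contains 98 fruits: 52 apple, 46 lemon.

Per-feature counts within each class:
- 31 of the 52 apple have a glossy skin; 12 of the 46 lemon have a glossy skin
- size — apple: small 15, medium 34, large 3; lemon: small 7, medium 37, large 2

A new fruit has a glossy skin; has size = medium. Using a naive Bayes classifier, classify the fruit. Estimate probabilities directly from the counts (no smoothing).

apple: (52/98) × (31/52) × (34/52) ≈ 0.206829
lemon: (46/98) × (12/46) × (37/46) ≈ 0.0984916
Highest score → apple.

apple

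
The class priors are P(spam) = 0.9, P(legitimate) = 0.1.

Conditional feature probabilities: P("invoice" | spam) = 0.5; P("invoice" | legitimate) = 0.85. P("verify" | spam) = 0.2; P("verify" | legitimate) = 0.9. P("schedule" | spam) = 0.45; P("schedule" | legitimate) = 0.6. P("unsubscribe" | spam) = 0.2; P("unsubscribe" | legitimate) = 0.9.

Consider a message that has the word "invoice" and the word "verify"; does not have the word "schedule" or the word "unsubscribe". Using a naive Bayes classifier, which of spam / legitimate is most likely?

spam

spam: 0.9 × 0.5 × 0.2 × (1−0.45) × (1−0.2) = 0.0396
legitimate: 0.1 × 0.85 × 0.9 × (1−0.6) × (1−0.9) = 0.00306
Highest score → spam.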